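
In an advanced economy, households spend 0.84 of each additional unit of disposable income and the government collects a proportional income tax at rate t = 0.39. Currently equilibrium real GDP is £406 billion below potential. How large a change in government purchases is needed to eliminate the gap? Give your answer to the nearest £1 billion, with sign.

+£198 billion

Spending multiplier = 1/(1 − c(1−t)) = 1/(1 − 0.84×0.61) = 1/0.4876 ≈ 2.051.
Need ΔY = +£406 billion, so ΔG = ΔY/k = (+£406 billion) × 0.4876 ≈ +£198 billion.
The government should increase government purchases by £198 billion.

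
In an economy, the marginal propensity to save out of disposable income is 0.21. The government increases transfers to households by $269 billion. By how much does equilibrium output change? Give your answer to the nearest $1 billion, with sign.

MPC = 1 − MPS = 1 − 0.21 = 0.79.
The transfer change shifts disposable income by +$269 billion, so first-round consumption changes by c·ΔTR = 0.79 × (+$269 billion) = +$212.51 billion.
Expenditure multiplier = 1/(1 − MPC) = 1/(1 − 0.79) = 1/0.21 ≈ 4.762.
The transfer multiplier is c × k ≈ 3.762, so ΔY = k × (c·ΔTR) = (+$212.51 billion) / 0.21 ≈ +$1,012 billion.

+$1,012 billion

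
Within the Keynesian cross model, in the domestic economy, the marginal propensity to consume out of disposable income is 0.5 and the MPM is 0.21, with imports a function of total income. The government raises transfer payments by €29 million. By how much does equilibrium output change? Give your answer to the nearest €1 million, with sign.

+€20 million

The transfer change shifts disposable income by +€29 million, so first-round consumption changes by c·ΔTR = 0.5 × (+€29 million) = +€14.5 million.
Expenditure multiplier = 1/(1 − c + m) = 1/(1 − 0.5 + 0.21) = 1/0.71 ≈ 1.408.
The transfer multiplier is c × k ≈ 0.704, so ΔY = k × (c·ΔTR) = (+€14.5 million) / 0.71 ≈ +€20 million.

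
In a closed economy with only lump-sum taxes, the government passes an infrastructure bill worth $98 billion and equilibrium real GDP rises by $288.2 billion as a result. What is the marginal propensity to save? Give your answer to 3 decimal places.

Implied spending multiplier k = ΔY/ΔG = 288.2/98 ≈ 2.9408.
Since k = 1/(1 − MPC), MPC = 1 − 1/k = 1 − ΔG/ΔY = 1 − 98/288.2 ≈ 0.660.
MPS = 1 − MPC = 0.340.

0.340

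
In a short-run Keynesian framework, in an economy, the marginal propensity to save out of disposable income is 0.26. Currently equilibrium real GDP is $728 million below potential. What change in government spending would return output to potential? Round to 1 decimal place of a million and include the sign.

MPC = 1 − MPS = 1 − 0.26 = 0.74.
Spending multiplier = 1/(1 − MPC) = 1/(1 − 0.74) = 1/0.26 ≈ 3.846.
Need ΔY = +$728 million, so ΔG = ΔY/k = (+$728 million) × 0.26 ≈ +$189.3 million.
The government should increase government spending by $189.3 million.

+$189.3 million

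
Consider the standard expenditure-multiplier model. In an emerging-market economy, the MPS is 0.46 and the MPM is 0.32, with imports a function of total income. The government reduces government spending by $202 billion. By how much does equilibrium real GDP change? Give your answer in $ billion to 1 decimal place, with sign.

−$259.0 billion

MPC = 1 − MPS = 1 − 0.46 = 0.54.
Spending multiplier = 1/(1 − c + m) = 1/(1 − 0.54 + 0.32) = 1/0.78 ≈ 1.282.
ΔY = k × ΔG = (−$202 billion) / 0.78 ≈ −$259 billion.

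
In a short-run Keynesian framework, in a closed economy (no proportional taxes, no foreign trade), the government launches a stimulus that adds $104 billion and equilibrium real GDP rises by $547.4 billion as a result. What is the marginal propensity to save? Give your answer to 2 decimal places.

0.19

Implied spending multiplier k = ΔY/ΔG = 547.4/104 ≈ 5.2635.
Since k = 1/(1 − MPC), MPC = 1 − 1/k = 1 − ΔG/ΔY = 1 − 104/547.4 ≈ 0.81.
MPS = 1 − MPC = 0.19.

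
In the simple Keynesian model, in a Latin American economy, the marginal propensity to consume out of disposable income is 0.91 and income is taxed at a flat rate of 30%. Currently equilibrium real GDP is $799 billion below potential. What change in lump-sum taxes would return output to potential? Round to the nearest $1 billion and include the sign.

Spending multiplier = 1/(1 − c(1−t)) = 1/(1 − 0.91×0.7) = 1/0.363 ≈ 2.755.
Tax multiplier = −c·k = −0.91/0.363 ≈ −2.507. Need ΔY = +$799 billion, so ΔT = ΔY/(−c·k) = −(+$799 billion) × 0.363 / 0.91 ≈ −$319 billion.
The government should cut lump-sum taxes by $319 billion.

−$319 billion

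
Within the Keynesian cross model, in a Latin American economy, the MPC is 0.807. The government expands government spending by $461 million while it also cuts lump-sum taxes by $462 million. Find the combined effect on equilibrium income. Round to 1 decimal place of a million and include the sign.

+$4,320.4 million

Expenditure multiplier = 1/(1 − MPC) = 1/(1 − 0.807) = 1/0.193 ≈ 5.181.
ΔG contributes k·ΔG = (+$461 million) / 0.193 ≈ +$2,388.6 million.
ΔT of −$462 million changes first-round spending by −c·ΔT = +$372.834 million, contributing k·(−c·ΔT) = (+$372.834 million) / 0.193 ≈ +$1,931.8 million.
Net ΔY = k(ΔG − c·ΔT) = (+$833.834 million) / 0.193 ≈ +$4,320.4 million.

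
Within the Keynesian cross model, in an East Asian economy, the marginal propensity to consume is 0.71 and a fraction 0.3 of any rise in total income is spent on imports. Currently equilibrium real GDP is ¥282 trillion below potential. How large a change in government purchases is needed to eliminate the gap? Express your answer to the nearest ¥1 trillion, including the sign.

+¥166 trillion

Spending multiplier = 1/(1 − c + m) = 1/(1 − 0.71 + 0.3) = 1/0.59 ≈ 1.695.
Need ΔY = +¥282 trillion, so ΔG = ΔY/k = (+¥282 trillion) × 0.59 ≈ +¥166 trillion.
The government should increase government purchases by ¥166 trillion.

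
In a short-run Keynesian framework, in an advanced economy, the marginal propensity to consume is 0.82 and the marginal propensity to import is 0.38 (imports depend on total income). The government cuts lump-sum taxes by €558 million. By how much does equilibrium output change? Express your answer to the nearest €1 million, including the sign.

A lump-sum tax change of −€558 million shifts disposable income by +€558 million; first-round consumption changes by −c × ΔT = −0.82 × (−€558 million) = +€457.56 million.
Expenditure multiplier = 1/(1 − c + m) = 1/(1 − 0.82 + 0.38) = 1/0.56 ≈ 1.786.
The tax multiplier is −c × k ≈ −1.464, so ΔY = k × (−c·ΔT) = (+€457.56 million) / 0.56 ≈ +€817 million.

+€817 million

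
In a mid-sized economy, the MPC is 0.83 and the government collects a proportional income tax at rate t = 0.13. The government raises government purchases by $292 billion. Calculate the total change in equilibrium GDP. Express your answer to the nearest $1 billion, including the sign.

Spending multiplier = 1/(1 − c(1−t)) = 1/(1 − 0.83×0.87) = 1/0.2779 ≈ 3.598.
ΔY = k × ΔG = (+$292 billion) / 0.2779 ≈ +$1,051 billion.

+$1,051 billion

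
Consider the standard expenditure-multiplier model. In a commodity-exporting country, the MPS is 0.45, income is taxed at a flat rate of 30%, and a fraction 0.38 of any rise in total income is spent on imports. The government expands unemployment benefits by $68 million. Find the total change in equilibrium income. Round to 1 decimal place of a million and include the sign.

MPC = 1 − MPS = 1 − 0.45 = 0.55.
The transfer change shifts disposable income by +$68 million, so first-round consumption changes by c·ΔTR = 0.55 × (+$68 million) = +$37.4 million.
Expenditure multiplier = 1/(1 − c(1−t) + m) = 1/(1 − 0.55×0.7 + 0.38) = 1/0.995 ≈ 1.005.
The transfer multiplier is c × k ≈ 0.553, so ΔY = k × (c·ΔTR) = (+$37.4 million) / 0.995 ≈ +$37.6 million.

+$37.6 million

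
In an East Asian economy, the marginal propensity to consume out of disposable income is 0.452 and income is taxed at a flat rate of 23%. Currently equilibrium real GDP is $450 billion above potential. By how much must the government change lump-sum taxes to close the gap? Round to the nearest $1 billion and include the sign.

Spending multiplier = 1/(1 − c(1−t)) = 1/(1 − 0.452×0.77) = 1/0.65196 ≈ 1.534.
Tax multiplier = −c·k = −0.452/0.65196 ≈ −0.693. Need ΔY = −$450 billion, so ΔT = ΔY/(−c·k) = −(−$450 billion) × 0.65196 / 0.452 ≈ +$649 billion.
The government should raise lump-sum taxes by $649 billion.

+$649 billion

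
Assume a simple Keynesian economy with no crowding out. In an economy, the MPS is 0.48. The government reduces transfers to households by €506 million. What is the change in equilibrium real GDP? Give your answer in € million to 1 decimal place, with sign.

−€548.2 million

MPC = 1 − MPS = 1 − 0.48 = 0.52.
The transfer change shifts disposable income by −€506 million, so first-round consumption changes by c·ΔTR = 0.52 × (−€506 million) = −€263.12 million.
Expenditure multiplier = 1/(1 − MPC) = 1/(1 − 0.52) = 1/0.48 ≈ 2.083.
The transfer multiplier is c × k ≈ 1.083, so ΔY = k × (c·ΔTR) = (−€263.12 million) / 0.48 ≈ −€548.2 million.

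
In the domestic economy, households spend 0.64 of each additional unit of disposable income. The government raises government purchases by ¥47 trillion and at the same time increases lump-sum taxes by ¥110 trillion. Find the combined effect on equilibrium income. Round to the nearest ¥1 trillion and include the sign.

Expenditure multiplier = 1/(1 − MPC) = 1/(1 − 0.64) = 1/0.36 ≈ 2.778.
ΔG contributes k·ΔG = (+¥47 trillion) / 0.36 ≈ +¥130.6 trillion.
ΔT of +¥110 trillion changes first-round spending by −c·ΔT = −¥70.4 trillion, contributing k·(−c·ΔT) = (−¥70.4 trillion) / 0.36 ≈ −¥195.6 trillion.
Net ΔY = k(ΔG − c·ΔT) = (−¥23.4 trillion) / 0.36 = −¥65 trillion.

−¥65 trillion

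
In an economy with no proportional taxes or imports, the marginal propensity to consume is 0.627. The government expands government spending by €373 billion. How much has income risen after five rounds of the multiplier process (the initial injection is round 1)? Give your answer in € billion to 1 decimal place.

Round 1 adds ΔG = €373 billion; each later round is MPC = 0.627 times the previous.
After 5 rounds: 373 + 233.871 + 146.637117 + 91.941472359 + 57.647303169093 = ΔG·(1 − c^5)/(1 − c) = 373 × (1 − 0.096903107471907)/0.373 ≈ €903.1 billion.

€903.1 billion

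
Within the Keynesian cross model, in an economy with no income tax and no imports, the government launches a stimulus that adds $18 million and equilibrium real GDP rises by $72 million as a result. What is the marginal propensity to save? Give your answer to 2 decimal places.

Implied spending multiplier k = ΔY/ΔG = 72/18 = 4.
Since k = 1/(1 − MPC), MPC = 1 − 1/k = 1 − ΔG/ΔY = 1 − 18/72 = 0.75.
MPS = 1 − MPC = 0.25.

0.25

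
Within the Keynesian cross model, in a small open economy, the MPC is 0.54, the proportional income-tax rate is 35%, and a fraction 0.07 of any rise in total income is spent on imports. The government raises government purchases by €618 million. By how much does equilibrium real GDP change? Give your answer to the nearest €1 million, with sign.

Spending multiplier = 1/(1 − c(1−t) + m) = 1/(1 − 0.54×0.65 + 0.07) = 1/0.719 ≈ 1.391.
ΔY = k × ΔG = (+€618 million) / 0.719 ≈ +€860 million.

+€860 million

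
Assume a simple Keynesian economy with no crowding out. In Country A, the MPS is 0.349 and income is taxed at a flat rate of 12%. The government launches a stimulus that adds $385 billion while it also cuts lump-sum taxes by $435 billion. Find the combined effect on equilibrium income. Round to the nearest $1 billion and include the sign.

MPC = 1 − MPS = 1 − 0.349 = 0.651.
Expenditure multiplier = 1/(1 − c(1−t)) = 1/(1 − 0.651×0.88) = 1/0.42712 ≈ 2.341.
ΔG contributes k·ΔG = (+$385 billion) / 0.42712 ≈ +$901.4 billion.
ΔT of −$435 billion changes first-round spending by −c·ΔT = +$283.185 billion, contributing k·(−c·ΔT) = (+$283.185 billion) / 0.42712 ≈ +$663 billion.
Net ΔY = k(ΔG − c·ΔT) = (+$668.185 billion) / 0.42712 ≈ +$1,564 billion.

+$1,564 billion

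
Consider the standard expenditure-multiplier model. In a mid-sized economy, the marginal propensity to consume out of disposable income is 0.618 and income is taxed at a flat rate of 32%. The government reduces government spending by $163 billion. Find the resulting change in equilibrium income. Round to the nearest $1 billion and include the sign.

−$281 billion

Government-spending multiplier = 1/(1 − c(1−t)) = 1/(1 − 0.618×0.68) = 1/0.57976 ≈ 1.725.
ΔY = k × ΔG = (−$163 billion) / 0.57976 ≈ −$281 billion.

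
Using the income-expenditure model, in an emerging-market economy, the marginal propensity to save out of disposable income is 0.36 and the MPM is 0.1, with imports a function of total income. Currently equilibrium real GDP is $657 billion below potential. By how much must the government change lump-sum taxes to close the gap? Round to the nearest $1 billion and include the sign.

MPC = 1 − MPS = 1 − 0.36 = 0.64.
Spending multiplier = 1/(1 − c + m) = 1/(1 − 0.64 + 0.1) = 1/0.46 ≈ 2.174.
Tax multiplier = −c·k = −0.64/0.46 ≈ −1.391. Need ΔY = +$657 billion, so ΔT = ΔY/(−c·k) = −(+$657 billion) × 0.46 / 0.64 ≈ −$472 billion.
The government should cut lump-sum taxes by $472 billion.

−$472 billion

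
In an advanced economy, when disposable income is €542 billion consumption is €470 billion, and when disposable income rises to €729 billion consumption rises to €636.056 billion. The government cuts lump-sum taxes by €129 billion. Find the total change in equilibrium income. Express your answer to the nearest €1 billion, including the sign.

+€1,023 billion

MPC = ΔC/ΔYd = (636.056 − 470)/(729 − 542) = 166.056/187 = 0.888.
A lump-sum tax change of −€129 billion shifts disposable income by +€129 billion; first-round consumption changes by −c × ΔT = −0.888 × (−€129 billion) = +€114.552 billion.
Expenditure multiplier = 1/(1 − MPC) = 1/(1 − 0.888) = 1/0.112 ≈ 8.929.
The tax multiplier is −c × k ≈ −7.929, so ΔY = k × (−c·ΔT) = (+€114.552 billion) / 0.112 ≈ +€1,023 billion.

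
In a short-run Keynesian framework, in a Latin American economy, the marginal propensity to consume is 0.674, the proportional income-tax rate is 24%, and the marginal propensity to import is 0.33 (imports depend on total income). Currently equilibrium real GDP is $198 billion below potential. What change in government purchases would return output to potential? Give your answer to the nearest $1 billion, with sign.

+$162 billion

Spending multiplier = 1/(1 − c(1−t) + m) = 1/(1 − 0.674×0.76 + 0.33) = 1/0.81776 ≈ 1.223.
Need ΔY = +$198 billion, so ΔG = ΔY/k = (+$198 billion) × 0.81776 ≈ +$162 billion.
The government should increase government purchases by $162 billion.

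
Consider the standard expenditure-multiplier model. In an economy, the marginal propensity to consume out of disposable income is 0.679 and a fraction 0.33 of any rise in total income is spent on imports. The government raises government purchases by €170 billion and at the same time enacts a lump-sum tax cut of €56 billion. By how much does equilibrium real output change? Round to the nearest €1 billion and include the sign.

Expenditure multiplier = 1/(1 − c + m) = 1/(1 − 0.679 + 0.33) = 1/0.651 ≈ 1.536.
ΔG contributes k·ΔG = (+€170 billion) / 0.651 ≈ +€261.1 billion.
ΔT of −€56 billion changes first-round spending by −c·ΔT = +€38.024 billion, contributing k·(−c·ΔT) = (+€38.024 billion) / 0.651 ≈ +€58.4 billion.
Net ΔY = k(ΔG − c·ΔT) = (+€208.024 billion) / 0.651 ≈ +€320 billion.

+€320 billion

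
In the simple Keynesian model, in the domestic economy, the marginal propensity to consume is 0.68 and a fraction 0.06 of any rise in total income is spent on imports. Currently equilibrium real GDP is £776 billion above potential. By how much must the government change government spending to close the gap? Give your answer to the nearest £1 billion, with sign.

Spending multiplier = 1/(1 − c + m) = 1/(1 − 0.68 + 0.06) = 1/0.38 ≈ 2.632.
Need ΔY = −£776 billion, so ΔG = ΔY/k = (−£776 billion) × 0.38 ≈ −£295 billion.
The government should cut government spending by £295 billion.

−£295 billion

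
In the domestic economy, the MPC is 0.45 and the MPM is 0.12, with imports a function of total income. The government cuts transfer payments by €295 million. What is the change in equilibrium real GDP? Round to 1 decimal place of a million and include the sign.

−€198.1 million

The transfer change shifts disposable income by −€295 million, so first-round consumption changes by c·ΔTR = 0.45 × (−€295 million) = −€132.75 million.
Expenditure multiplier = 1/(1 − c + m) = 1/(1 − 0.45 + 0.12) = 1/0.67 ≈ 1.493.
The transfer multiplier is c × k ≈ 0.672, so ΔY = k × (c·ΔTR) = (−€132.75 million) / 0.67 ≈ −€198.1 million.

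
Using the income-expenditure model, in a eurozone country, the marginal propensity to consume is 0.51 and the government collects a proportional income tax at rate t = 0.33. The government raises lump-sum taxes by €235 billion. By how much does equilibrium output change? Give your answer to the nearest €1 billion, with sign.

A lump-sum tax change of +€235 billion shifts disposable income by −€235 billion; first-round consumption changes by −c × ΔT = −0.51 × (+€235 billion) = −€119.85 billion.
Expenditure multiplier = 1/(1 − c(1−t)) = 1/(1 − 0.51×0.67) = 1/0.6583 ≈ 1.519.
The tax multiplier is −c × k ≈ −0.775, so ΔY = k × (−c·ΔT) = (−€119.85 billion) / 0.6583 ≈ −€182 billion.

−€182 billion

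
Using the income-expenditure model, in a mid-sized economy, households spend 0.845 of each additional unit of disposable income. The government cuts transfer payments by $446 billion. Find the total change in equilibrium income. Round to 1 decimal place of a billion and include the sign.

−$2,431.4 billion

The transfer change shifts disposable income by −$446 billion, so first-round consumption changes by c·ΔTR = 0.845 × (−$446 billion) = −$376.87 billion.
Expenditure multiplier = 1/(1 − MPC) = 1/(1 − 0.845) = 1/0.155 ≈ 6.452.
The transfer multiplier is c × k ≈ 5.452, so ΔY = k × (c·ΔTR) = (−$376.87 billion) / 0.155 ≈ −$2,431.4 billion.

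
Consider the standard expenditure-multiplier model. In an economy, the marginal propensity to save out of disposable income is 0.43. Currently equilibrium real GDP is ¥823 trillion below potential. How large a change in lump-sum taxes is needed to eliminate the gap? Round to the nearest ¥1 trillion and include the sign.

−¥621 trillion

MPC = 1 − MPS = 1 − 0.43 = 0.57.
Spending multiplier = 1/(1 − MPC) = 1/(1 − 0.57) = 1/0.43 ≈ 2.326.
Tax multiplier = −c·k = −0.57/0.43 ≈ −1.326. Need ΔY = +¥823 trillion, so ΔT = ΔY/(−c·k) = −(+¥823 trillion) × 0.43 / 0.57 ≈ −¥621 trillion.
The government should cut lump-sum taxes by ¥621 trillion.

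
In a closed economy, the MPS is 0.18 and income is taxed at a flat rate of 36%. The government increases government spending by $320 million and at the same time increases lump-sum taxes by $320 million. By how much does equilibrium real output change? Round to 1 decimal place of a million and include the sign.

+$121.2 million

MPC = 1 − MPS = 1 − 0.18 = 0.82.
Expenditure multiplier = 1/(1 − c(1−t)) = 1/(1 − 0.82×0.64) = 1/0.4752 ≈ 2.104.
ΔG contributes k·ΔG = (+$320 million) / 0.4752 ≈ +$673.4 million.
ΔT of +$320 million changes first-round spending by −c·ΔT = −$262.4 million, contributing k·(−c·ΔT) = (−$262.4 million) / 0.4752 ≈ −$552.2 million.
Net ΔY = k(ΔG − c·ΔT) = (+$57.6 million) / 0.4752 ≈ +$121.2 million.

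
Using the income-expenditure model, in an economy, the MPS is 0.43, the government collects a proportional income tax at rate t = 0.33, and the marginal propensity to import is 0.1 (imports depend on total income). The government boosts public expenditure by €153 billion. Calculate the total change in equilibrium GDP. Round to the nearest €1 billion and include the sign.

+€213 billion

MPC = 1 − MPS = 1 − 0.43 = 0.57.
Spending multiplier = 1/(1 − c(1−t) + m) = 1/(1 − 0.57×0.67 + 0.1) = 1/0.7181 ≈ 1.393.
ΔY = k × ΔG = (+€153 billion) / 0.7181 ≈ +€213 billion.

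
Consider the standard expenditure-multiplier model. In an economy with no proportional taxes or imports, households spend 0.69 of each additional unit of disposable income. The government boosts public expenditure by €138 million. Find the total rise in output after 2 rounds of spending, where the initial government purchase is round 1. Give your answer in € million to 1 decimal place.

€233.2 million

Round 1 adds ΔG = €138 million; each later round is MPC = 0.69 times the previous.
After 2 rounds: 138 + 95.22 = ΔG·(1 − c^2)/(1 − c) = 138 × (1 − 0.4761)/0.31 ≈ €233.2 million.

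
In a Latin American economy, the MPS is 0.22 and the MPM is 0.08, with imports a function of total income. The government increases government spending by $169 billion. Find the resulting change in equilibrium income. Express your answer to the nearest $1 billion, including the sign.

+$563 billion

MPC = 1 − MPS = 1 − 0.22 = 0.78.
Government-spending multiplier = 1/(1 − c + m) = 1/(1 − 0.78 + 0.08) = 1/0.3 ≈ 3.333.
ΔY = k × ΔG = (+$169 billion) / 0.3 ≈ +$563 billion.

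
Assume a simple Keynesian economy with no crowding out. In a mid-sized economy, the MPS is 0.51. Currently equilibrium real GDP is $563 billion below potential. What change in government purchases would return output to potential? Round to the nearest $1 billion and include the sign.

+$287 billion

MPC = 1 − MPS = 1 − 0.51 = 0.49.
Spending multiplier = 1/(1 − MPC) = 1/(1 − 0.49) = 1/0.51 ≈ 1.961.
Need ΔY = +$563 billion, so ΔG = ΔY/k = (+$563 billion) × 0.51 ≈ +$287 billion.
The government should increase government purchases by $287 billion.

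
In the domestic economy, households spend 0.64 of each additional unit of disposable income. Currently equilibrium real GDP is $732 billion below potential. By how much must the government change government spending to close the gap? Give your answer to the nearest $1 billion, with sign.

Spending multiplier = 1/(1 − MPC) = 1/(1 − 0.64) = 1/0.36 ≈ 2.778.
Need ΔY = +$732 billion, so ΔG = ΔY/k = (+$732 billion) × 0.36 ≈ +$264 billion.
The government should increase government spending by $264 billion.

+$264 billion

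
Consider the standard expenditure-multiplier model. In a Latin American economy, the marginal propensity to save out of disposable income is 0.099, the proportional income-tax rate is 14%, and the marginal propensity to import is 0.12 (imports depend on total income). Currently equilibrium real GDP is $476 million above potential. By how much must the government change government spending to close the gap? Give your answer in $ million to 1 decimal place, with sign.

MPC = 1 − MPS = 1 − 0.099 = 0.901.
Spending multiplier = 1/(1 − c(1−t) + m) = 1/(1 − 0.901×0.86 + 0.12) = 1/0.34514 ≈ 2.897.
Need ΔY = −$476 million, so ΔG = ΔY/k = (−$476 million) × 0.34514 ≈ −$164.3 million.
The government should cut government spending by $164.3 million.

−$164.3 million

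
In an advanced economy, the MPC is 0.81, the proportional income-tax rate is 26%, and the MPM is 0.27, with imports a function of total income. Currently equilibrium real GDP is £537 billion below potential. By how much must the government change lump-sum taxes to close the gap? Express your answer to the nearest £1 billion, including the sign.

−£445 billion

Spending multiplier = 1/(1 − c(1−t) + m) = 1/(1 − 0.81×0.74 + 0.27) = 1/0.6706 ≈ 1.491.
Tax multiplier = −c·k = −0.81/0.6706 ≈ −1.208. Need ΔY = +£537 billion, so ΔT = ΔY/(−c·k) = −(+£537 billion) × 0.6706 / 0.81 ≈ −£445 billion.
The government should cut lump-sum taxes by £445 billion.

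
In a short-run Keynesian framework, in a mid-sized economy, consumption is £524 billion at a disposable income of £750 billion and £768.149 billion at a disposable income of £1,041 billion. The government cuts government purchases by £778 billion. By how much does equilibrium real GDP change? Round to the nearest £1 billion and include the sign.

MPC = ΔC/ΔYd = (768.149 − 524)/(1,041 − 750) = 244.149/291 = 0.839.
Expenditure multiplier = 1/(1 − MPC) = 1/(1 − 0.839) = 1/0.161 ≈ 6.211.
ΔY = k × ΔG = (−£778 billion) / 0.161 ≈ −£4,832 billion.

−£4,832 billion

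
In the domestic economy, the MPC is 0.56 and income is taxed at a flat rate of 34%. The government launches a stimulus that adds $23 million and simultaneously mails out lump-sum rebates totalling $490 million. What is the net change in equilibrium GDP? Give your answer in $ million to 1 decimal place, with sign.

Expenditure multiplier = 1/(1 − c(1−t)) = 1/(1 − 0.56×0.66) = 1/0.6304 ≈ 1.586.
ΔG contributes k·ΔG = (+$23 million) / 0.6304 ≈ +$36.5 million.
ΔT of −$490 million changes first-round spending by −c·ΔT = +$274.4 million, contributing k·(−c·ΔT) = (+$274.4 million) / 0.6304 ≈ +$435.3 million.
Net ΔY = k(ΔG − c·ΔT) = (+$297.4 million) / 0.6304 ≈ +$471.8 million.

+$471.8 million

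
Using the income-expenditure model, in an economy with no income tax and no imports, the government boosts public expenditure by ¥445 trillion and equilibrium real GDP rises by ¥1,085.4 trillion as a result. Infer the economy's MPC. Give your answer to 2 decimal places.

Implied spending multiplier k = ΔY/ΔG = 1,085.4/445 ≈ 2.4391.
Since k = 1/(1 − MPC), MPC = 1 − 1/k = 1 − ΔG/ΔY = 1 − 445/1,085.4 ≈ 0.59.

0.59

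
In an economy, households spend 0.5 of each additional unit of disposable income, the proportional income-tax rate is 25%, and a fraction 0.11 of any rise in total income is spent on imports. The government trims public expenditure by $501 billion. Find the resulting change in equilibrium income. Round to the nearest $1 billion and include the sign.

−$682 billion

Spending multiplier = 1/(1 − c(1−t) + m) = 1/(1 − 0.5×0.75 + 0.11) = 1/0.735 ≈ 1.361.
ΔY = k × ΔG = (−$501 billion) / 0.735 ≈ −$682 billion.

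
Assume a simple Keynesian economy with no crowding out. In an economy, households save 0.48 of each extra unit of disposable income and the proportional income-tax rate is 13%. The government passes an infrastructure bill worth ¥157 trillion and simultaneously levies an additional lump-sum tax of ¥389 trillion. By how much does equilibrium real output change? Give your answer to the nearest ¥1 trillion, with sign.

−¥83 trillion

MPC = 1 − MPS = 1 − 0.48 = 0.52.
Expenditure multiplier = 1/(1 − c(1−t)) = 1/(1 − 0.52×0.87) = 1/0.5476 ≈ 1.826.
ΔG contributes k·ΔG = (+¥157 trillion) / 0.5476 ≈ +¥286.7 trillion.
ΔT of +¥389 trillion changes first-round spending by −c·ΔT = −¥202.28 trillion, contributing k·(−c·ΔT) = (−¥202.28 trillion) / 0.5476 ≈ −¥369.4 trillion.
Net ΔY = k(ΔG − c·ΔT) = (−¥45.28 trillion) / 0.5476 ≈ −¥83 trillion.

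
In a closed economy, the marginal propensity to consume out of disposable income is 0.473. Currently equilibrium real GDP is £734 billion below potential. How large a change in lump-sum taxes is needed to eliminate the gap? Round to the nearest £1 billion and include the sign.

Spending multiplier = 1/(1 − MPC) = 1/(1 − 0.473) = 1/0.527 ≈ 1.898.
Tax multiplier = −c·k = −0.473/0.527 ≈ −0.898. Need ΔY = +£734 billion, so ΔT = ΔY/(−c·k) = −(+£734 billion) × 0.527 / 0.473 ≈ −£818 billion.
The government should cut lump-sum taxes by £818 billion.

−£818 billion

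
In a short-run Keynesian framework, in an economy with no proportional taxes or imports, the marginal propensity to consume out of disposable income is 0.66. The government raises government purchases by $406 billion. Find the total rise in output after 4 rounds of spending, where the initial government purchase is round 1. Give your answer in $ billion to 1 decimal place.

Round 1 adds ΔG = $406 billion; each later round is MPC = 0.66 times the previous.
After 4 rounds: 406 + 267.96 + 176.8536 + 116.723376 = ΔG·(1 − c^4)/(1 − c) = 406 × (1 − 0.18974736)/0.34 ≈ $967.5 billion.

$967.5 billion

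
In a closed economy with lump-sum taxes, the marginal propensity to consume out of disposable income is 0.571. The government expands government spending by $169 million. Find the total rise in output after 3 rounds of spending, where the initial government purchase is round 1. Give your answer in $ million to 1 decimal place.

$320.6 million

Round 1 adds ΔG = $169 million; each later round is MPC = 0.571 times the previous.
After 3 rounds: 169 + 96.499 + 55.100929 = ΔG·(1 − c^3)/(1 − c) = 169 × (1 − 0.186169411)/0.429 ≈ $320.6 million.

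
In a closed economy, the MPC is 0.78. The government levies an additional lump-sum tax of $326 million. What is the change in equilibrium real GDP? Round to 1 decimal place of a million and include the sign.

−$1,155.8 million

A lump-sum tax change of +$326 million shifts disposable income by −$326 million; first-round consumption changes by −c × ΔT = −0.78 × (+$326 million) = −$254.28 million.
Expenditure multiplier = 1/(1 − MPC) = 1/(1 − 0.78) = 1/0.22 ≈ 4.545.
The tax multiplier is −c × k ≈ −3.545, so ΔY = k × (−c·ΔT) = (−$254.28 million) / 0.22 ≈ −$1,155.8 million.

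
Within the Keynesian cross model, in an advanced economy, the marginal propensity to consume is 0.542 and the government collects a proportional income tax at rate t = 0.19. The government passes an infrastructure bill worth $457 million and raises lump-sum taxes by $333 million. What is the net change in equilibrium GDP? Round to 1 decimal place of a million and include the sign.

Expenditure multiplier = 1/(1 − c(1−t)) = 1/(1 − 0.542×0.81) = 1/0.56098 ≈ 1.783.
ΔG contributes k·ΔG = (+$457 million) / 0.56098 ≈ +$814.6 million.
ΔT of +$333 million changes first-round spending by −c·ΔT = −$180.486 million, contributing k·(−c·ΔT) = (−$180.486 million) / 0.56098 ≈ −$321.7 million.
Net ΔY = k(ΔG − c·ΔT) = (+$276.514 million) / 0.56098 ≈ +$492.9 million.

+$492.9 million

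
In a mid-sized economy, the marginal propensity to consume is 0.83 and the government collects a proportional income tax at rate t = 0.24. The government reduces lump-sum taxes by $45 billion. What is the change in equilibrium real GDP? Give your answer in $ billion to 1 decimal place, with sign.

A lump-sum tax change of −$45 billion shifts disposable income by +$45 billion; first-round consumption changes by −c × ΔT = −0.83 × (−$45 billion) = +$37.35 billion.
Expenditure multiplier = 1/(1 − c(1−t)) = 1/(1 − 0.83×0.76) = 1/0.3692 ≈ 2.709.
The tax multiplier is −c × k ≈ −2.248, so ΔY = k × (−c·ΔT) = (+$37.35 billion) / 0.3692 ≈ +$101.2 billion.

+$101.2 billion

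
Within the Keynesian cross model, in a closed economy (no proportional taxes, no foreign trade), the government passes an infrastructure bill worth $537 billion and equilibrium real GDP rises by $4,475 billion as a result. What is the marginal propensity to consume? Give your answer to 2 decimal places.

Implied spending multiplier k = ΔY/ΔG = 4,475/537 ≈ 8.3333.
Since k = 1/(1 − MPC), MPC = 1 − 1/k = 1 − ΔG/ΔY = 1 − 537/4,475 = 0.88.

0.88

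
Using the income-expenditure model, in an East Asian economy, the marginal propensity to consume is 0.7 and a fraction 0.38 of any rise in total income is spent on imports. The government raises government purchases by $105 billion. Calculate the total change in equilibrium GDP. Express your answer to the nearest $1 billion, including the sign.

Spending multiplier = 1/(1 − c + m) = 1/(1 − 0.7 + 0.38) = 1/0.68 ≈ 1.471.
ΔY = k × ΔG = (+$105 billion) / 0.68 ≈ +$154 billion.

+$154 billion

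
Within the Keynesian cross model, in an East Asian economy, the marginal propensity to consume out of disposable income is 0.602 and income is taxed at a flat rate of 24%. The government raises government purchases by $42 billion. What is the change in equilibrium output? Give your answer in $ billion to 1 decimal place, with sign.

+$77.4 billion

Government-spending multiplier = 1/(1 − c(1−t)) = 1/(1 − 0.602×0.76) = 1/0.54248 ≈ 1.843.
ΔY = k × ΔG = (+$42 billion) / 0.54248 ≈ +$77.4 billion.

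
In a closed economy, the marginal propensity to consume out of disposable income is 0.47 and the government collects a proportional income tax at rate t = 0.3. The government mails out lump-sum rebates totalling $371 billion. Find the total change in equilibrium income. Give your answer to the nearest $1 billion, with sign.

+$260 billion

A lump-sum tax change of −$371 billion shifts disposable income by +$371 billion; first-round consumption changes by −c × ΔT = −0.47 × (−$371 billion) = +$174.37 billion.
Expenditure multiplier = 1/(1 − c(1−t)) = 1/(1 − 0.47×0.7) = 1/0.671 ≈ 1.49.
The tax multiplier is −c × k ≈ −0.7, so ΔY = k × (−c·ΔT) = (+$174.37 billion) / 0.671 ≈ +$260 billion.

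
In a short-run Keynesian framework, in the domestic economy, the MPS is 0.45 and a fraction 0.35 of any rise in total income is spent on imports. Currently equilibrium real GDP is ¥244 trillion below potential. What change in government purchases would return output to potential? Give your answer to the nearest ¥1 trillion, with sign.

MPC = 1 − MPS = 1 − 0.45 = 0.55.
Spending multiplier = 1/(1 − c + m) = 1/(1 − 0.55 + 0.35) = 1/0.8 = 1.25.
Need ΔY = +¥244 trillion, so ΔG = ΔY/k = (+¥244 trillion) × 0.8 ≈ +¥195 trillion.
The government should increase government purchases by ¥195 trillion.

+¥195 trillion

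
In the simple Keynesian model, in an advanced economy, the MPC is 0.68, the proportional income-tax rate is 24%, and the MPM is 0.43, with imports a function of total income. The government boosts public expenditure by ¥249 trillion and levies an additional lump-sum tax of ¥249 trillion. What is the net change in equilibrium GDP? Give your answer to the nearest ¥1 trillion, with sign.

Expenditure multiplier = 1/(1 − c(1−t) + m) = 1/(1 − 0.68×0.76 + 0.43) = 1/0.9132 ≈ 1.095.
ΔG contributes k·ΔG = (+¥249 trillion) / 0.9132 ≈ +¥272.7 trillion.
ΔT of +¥249 trillion changes first-round spending by −c·ΔT = −¥169.32 trillion, contributing k·(−c·ΔT) = (−¥169.32 trillion) / 0.9132 ≈ −¥185.4 trillion.
Net ΔY = k(ΔG − c·ΔT) = (+¥79.68 trillion) / 0.9132 ≈ +¥87 trillion.

+¥87 trillion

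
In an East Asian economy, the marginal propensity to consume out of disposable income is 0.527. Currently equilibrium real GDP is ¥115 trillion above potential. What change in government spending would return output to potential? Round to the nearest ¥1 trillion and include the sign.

Spending multiplier = 1/(1 − MPC) = 1/(1 − 0.527) = 1/0.473 ≈ 2.114.
Need ΔY = −¥115 trillion, so ΔG = ΔY/k = (−¥115 trillion) × 0.473 ≈ −¥54 trillion.
The government should cut government spending by ¥54 trillion.

−¥54 trillion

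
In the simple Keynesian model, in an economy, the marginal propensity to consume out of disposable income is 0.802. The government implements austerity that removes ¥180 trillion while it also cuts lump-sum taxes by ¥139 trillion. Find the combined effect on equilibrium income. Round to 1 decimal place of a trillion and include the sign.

−¥346.1 trillion

Expenditure multiplier = 1/(1 − MPC) = 1/(1 − 0.802) = 1/0.198 ≈ 5.051.
ΔG contributes k·ΔG = (−¥180 trillion) / 0.198 ≈ −¥909.1 trillion.
ΔT of −¥139 trillion changes first-round spending by −c·ΔT = +¥111.478 trillion, contributing k·(−c·ΔT) = (+¥111.478 trillion) / 0.198 ≈ +¥563 trillion.
Net ΔY = k(ΔG − c·ΔT) = (−¥68.522 trillion) / 0.198 ≈ −¥346.1 trillion.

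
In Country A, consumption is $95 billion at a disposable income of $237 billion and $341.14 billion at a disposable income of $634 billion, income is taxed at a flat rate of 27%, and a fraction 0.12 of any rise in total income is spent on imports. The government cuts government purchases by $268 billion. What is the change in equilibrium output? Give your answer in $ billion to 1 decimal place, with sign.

−$401.6 billion

MPC = ΔC/ΔYd = (341.14 − 95)/(634 − 237) = 246.14/397 = 0.62.
Expenditure multiplier = 1/(1 − c(1−t) + m) = 1/(1 − 0.62×0.73 + 0.12) = 1/0.6674 ≈ 1.498.
ΔY = k × ΔG = (−$268 billion) / 0.6674 ≈ −$401.6 billion.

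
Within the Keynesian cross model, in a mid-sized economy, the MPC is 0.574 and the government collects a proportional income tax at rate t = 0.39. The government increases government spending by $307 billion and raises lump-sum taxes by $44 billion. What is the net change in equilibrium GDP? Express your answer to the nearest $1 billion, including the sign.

+$434 billion

Expenditure multiplier = 1/(1 − c(1−t)) = 1/(1 − 0.574×0.61) = 1/0.64986 ≈ 1.539.
ΔG contributes k·ΔG = (+$307 billion) / 0.64986 ≈ +$472.4 billion.
ΔT of +$44 billion changes first-round spending by −c·ΔT = −$25.256 billion, contributing k·(−c·ΔT) = (−$25.256 billion) / 0.64986 ≈ −$38.9 billion.
Net ΔY = k(ΔG − c·ΔT) = (+$281.744 billion) / 0.64986 ≈ +$434 billion.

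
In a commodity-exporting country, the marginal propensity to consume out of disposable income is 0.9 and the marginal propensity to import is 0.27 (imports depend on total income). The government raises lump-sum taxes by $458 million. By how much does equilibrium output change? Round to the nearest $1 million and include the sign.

A lump-sum tax change of +$458 million shifts disposable income by −$458 million; first-round consumption changes by −c × ΔT = −0.9 × (+$458 million) = −$412.2 million.
Expenditure multiplier = 1/(1 − c + m) = 1/(1 − 0.9 + 0.27) = 1/0.37 ≈ 2.703.
The tax multiplier is −c × k ≈ −2.432, so ΔY = k × (−c·ΔT) = (−$412.2 million) / 0.37 ≈ −$1,114 million.

−$1,114 million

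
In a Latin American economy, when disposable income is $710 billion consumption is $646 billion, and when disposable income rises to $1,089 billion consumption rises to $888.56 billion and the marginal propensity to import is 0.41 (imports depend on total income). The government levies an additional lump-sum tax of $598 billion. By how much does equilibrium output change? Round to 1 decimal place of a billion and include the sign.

MPC = ΔC/ΔYd = (888.56 − 646)/(1,089 − 710) = 242.56/379 = 0.64.
A lump-sum tax change of +$598 billion shifts disposable income by −$598 billion; first-round consumption changes by −c × ΔT = −0.64 × (+$598 billion) = −$382.72 billion.
Expenditure multiplier = 1/(1 − c + m) = 1/(1 − 0.64 + 0.41) = 1/0.77 ≈ 1.299.
The tax multiplier is −c × k ≈ −0.831, so ΔY = k × (−c·ΔT) = (−$382.72 billion) / 0.77 ≈ −$497 billion.

−$497.0 billion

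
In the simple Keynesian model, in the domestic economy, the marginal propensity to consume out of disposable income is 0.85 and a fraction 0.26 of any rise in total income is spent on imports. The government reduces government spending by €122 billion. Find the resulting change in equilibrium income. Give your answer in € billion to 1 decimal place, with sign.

Expenditure multiplier = 1/(1 − c + m) = 1/(1 − 0.85 + 0.26) = 1/0.41 ≈ 2.439.
ΔY = k × ΔG = (−€122 billion) / 0.41 ≈ −€297.6 billion.

−€297.6 billion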